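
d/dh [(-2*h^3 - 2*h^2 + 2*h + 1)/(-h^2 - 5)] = 2*(h^4 + 16*h^2 + 11*h - 5)/(h^4 + 10*h^2 + 25)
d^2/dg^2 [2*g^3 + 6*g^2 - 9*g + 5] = 12*g + 12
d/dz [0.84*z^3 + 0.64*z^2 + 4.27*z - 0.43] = 2.52*z^2 + 1.28*z + 4.27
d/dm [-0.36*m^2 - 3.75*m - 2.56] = -0.72*m - 3.75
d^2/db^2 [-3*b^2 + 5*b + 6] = -6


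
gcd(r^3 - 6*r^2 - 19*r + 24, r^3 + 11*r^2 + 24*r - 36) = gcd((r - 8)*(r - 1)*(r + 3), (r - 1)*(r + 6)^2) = r - 1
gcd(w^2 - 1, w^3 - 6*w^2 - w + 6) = w^2 - 1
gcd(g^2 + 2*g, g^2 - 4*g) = g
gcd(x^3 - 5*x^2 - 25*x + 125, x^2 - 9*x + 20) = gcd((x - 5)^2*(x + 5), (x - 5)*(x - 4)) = x - 5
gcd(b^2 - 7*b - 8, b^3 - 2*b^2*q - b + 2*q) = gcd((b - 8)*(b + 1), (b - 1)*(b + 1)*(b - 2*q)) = b + 1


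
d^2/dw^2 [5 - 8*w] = 0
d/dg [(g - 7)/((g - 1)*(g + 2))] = (-g^2 + 14*g + 5)/(g^4 + 2*g^3 - 3*g^2 - 4*g + 4)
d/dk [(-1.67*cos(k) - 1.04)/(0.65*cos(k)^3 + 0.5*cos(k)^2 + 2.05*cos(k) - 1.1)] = -(2.171*cos(k)^3 + 2.863*cos(k)^2 + 1.04*cos(k) + 3.969)*sin(k)/(0.65*cos(k)^3 + 0.5*cos(k)^2 + 2.05*cos(k) - 1.1)^2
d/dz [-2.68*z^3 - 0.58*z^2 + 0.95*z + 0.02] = -8.04*z^2 - 1.16*z + 0.95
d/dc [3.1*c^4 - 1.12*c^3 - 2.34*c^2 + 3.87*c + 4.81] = 12.4*c^3 - 3.36*c^2 - 4.68*c + 3.87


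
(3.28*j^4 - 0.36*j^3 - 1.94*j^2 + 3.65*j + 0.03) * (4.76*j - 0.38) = 15.6128*j^5 - 2.96*j^4 - 9.0976*j^3 + 18.1112*j^2 - 1.2442*j - 0.0114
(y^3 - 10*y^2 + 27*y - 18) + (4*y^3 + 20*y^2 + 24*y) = 5*y^3 + 10*y^2 + 51*y - 18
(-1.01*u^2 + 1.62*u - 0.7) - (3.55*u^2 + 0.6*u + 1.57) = -4.56*u^2 + 1.02*u - 2.27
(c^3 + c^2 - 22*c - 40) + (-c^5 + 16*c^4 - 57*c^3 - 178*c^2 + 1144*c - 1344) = -c^5 + 16*c^4 - 56*c^3 - 177*c^2 + 1122*c - 1384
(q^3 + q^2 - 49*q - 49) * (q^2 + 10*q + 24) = q^5 + 11*q^4 - 15*q^3 - 515*q^2 - 1666*q - 1176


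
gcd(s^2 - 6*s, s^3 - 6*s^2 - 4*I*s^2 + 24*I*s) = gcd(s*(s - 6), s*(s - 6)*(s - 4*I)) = s^2 - 6*s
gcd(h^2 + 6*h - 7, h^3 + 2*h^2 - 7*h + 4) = h - 1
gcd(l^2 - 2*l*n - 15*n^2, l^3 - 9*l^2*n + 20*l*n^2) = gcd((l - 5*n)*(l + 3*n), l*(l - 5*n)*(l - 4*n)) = l - 5*n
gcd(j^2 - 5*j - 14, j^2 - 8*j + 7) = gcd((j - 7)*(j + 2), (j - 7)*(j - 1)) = j - 7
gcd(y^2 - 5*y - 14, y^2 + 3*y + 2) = y + 2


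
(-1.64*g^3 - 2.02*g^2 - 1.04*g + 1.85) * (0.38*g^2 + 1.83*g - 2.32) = -0.6232*g^5 - 3.7688*g^4 - 0.287000000000001*g^3 + 3.4862*g^2 + 5.7983*g - 4.292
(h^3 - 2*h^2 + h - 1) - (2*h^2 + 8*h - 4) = h^3 - 4*h^2 - 7*h + 3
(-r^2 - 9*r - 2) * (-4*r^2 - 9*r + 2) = 4*r^4 + 45*r^3 + 87*r^2 - 4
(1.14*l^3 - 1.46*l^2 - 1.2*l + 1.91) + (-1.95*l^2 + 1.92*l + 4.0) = 1.14*l^3 - 3.41*l^2 + 0.72*l + 5.91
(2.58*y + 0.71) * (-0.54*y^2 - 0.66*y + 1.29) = -1.3932*y^3 - 2.0862*y^2 + 2.8596*y + 0.9159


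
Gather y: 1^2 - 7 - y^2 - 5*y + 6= -y^2 - 5*y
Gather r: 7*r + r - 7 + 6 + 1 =8*r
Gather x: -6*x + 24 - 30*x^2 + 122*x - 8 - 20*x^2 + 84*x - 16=-50*x^2 + 200*x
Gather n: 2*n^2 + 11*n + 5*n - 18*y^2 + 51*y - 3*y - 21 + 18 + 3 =2*n^2 + 16*n - 18*y^2 + 48*y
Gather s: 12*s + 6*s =18*s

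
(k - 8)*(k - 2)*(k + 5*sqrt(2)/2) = k^3 - 10*k^2 + 5*sqrt(2)*k^2/2 - 25*sqrt(2)*k + 16*k + 40*sqrt(2)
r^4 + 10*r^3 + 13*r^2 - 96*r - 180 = (r - 3)*(r + 2)*(r + 5)*(r + 6)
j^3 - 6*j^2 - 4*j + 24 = (j - 6)*(j - 2)*(j + 2)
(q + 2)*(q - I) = q^2 + 2*q - I*q - 2*I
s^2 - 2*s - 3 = (s - 3)*(s + 1)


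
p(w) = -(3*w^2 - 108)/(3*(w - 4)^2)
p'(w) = -2*w/(w - 4)^2 + 2*(3*w^2 - 108)/(3*(w - 4)^3) = 8*w/(w - 4)^3 - 72/(w - 4)^3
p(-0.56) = 1.72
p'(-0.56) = 0.81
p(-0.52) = 1.75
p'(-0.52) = 0.82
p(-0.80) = 1.53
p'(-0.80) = 0.71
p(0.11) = 2.38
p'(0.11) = 1.21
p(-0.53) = 1.74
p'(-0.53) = 0.82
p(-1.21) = 1.27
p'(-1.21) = 0.58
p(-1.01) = 1.39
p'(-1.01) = 0.64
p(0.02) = 2.27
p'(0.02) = 1.14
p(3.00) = 27.00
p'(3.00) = 48.00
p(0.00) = 2.25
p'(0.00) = 1.12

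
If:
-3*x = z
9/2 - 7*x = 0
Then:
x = 9/14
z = -27/14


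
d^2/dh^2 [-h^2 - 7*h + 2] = -2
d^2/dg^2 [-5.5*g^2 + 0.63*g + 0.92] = -11.0000000000000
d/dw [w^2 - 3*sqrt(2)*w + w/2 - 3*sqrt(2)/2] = 2*w - 3*sqrt(2) + 1/2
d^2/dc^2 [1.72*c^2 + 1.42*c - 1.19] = 3.44000000000000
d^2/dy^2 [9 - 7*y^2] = -14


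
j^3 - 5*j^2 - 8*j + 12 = (j - 6)*(j - 1)*(j + 2)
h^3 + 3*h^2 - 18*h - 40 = (h - 4)*(h + 2)*(h + 5)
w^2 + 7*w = w*(w + 7)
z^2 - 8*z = z*(z - 8)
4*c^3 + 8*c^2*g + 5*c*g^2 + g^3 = (c + g)*(2*c + g)^2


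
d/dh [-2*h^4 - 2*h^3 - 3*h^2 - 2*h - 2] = -8*h^3 - 6*h^2 - 6*h - 2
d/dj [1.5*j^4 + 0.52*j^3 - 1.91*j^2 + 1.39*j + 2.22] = 6.0*j^3 + 1.56*j^2 - 3.82*j + 1.39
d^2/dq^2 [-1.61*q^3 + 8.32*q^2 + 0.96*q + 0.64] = 16.64 - 9.66*q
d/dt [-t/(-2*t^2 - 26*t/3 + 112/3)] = 3*(-3*t^2 - 56)/(2*(9*t^4 + 78*t^3 - 167*t^2 - 1456*t + 3136))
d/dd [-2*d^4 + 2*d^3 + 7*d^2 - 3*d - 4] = -8*d^3 + 6*d^2 + 14*d - 3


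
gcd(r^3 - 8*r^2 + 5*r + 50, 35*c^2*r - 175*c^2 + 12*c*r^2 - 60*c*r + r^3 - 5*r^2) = r - 5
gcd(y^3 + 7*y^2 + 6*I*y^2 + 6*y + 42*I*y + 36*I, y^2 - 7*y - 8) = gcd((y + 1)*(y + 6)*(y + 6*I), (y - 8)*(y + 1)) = y + 1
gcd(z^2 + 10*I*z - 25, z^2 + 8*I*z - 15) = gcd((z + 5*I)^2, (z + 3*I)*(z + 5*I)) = z + 5*I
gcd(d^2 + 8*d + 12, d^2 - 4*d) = 1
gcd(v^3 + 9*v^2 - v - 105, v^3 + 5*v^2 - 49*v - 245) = v^2 + 12*v + 35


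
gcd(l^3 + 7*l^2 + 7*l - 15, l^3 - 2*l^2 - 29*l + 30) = l^2 + 4*l - 5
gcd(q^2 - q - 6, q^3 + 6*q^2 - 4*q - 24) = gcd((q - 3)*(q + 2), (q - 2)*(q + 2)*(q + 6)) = q + 2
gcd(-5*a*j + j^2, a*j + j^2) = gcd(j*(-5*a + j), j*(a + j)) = j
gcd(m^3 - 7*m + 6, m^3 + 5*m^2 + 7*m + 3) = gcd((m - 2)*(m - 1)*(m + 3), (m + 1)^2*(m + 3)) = m + 3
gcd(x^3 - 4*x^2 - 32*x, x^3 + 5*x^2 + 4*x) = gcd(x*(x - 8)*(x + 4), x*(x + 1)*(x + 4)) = x^2 + 4*x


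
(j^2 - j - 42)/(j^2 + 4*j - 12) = (j - 7)/(j - 2)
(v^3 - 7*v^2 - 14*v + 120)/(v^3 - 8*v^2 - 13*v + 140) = (v - 6)/(v - 7)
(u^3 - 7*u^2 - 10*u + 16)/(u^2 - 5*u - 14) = (u^2 - 9*u + 8)/(u - 7)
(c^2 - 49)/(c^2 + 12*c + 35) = (c - 7)/(c + 5)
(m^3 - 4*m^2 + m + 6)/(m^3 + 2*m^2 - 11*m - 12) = (m - 2)/(m + 4)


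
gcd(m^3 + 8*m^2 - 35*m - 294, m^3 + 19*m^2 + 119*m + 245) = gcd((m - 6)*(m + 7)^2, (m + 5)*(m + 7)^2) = m^2 + 14*m + 49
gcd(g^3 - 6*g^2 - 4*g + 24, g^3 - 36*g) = g - 6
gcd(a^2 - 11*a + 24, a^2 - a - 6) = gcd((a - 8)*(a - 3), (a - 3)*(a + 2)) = a - 3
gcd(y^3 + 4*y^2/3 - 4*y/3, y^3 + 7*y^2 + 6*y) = y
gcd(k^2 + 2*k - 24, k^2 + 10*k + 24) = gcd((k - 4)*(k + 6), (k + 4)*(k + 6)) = k + 6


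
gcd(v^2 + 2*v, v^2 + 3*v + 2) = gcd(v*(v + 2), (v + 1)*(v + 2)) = v + 2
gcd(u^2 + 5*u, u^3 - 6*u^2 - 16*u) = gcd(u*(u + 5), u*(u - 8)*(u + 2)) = u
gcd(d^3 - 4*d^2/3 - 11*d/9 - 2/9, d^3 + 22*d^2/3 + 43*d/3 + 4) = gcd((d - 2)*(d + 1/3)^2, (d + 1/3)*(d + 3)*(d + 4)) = d + 1/3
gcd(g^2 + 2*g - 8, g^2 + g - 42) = 1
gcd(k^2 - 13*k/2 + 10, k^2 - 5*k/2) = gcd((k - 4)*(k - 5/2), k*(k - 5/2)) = k - 5/2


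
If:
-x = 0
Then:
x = 0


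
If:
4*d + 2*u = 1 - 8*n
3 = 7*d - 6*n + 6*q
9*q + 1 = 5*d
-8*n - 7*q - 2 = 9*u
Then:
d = 137/374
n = 133/6732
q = 311/3366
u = -1049/3366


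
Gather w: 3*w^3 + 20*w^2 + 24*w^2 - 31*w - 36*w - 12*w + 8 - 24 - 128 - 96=3*w^3 + 44*w^2 - 79*w - 240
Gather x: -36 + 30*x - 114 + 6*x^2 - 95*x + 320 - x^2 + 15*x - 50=5*x^2 - 50*x + 120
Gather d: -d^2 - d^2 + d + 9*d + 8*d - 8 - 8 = -2*d^2 + 18*d - 16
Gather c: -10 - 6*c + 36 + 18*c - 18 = 12*c + 8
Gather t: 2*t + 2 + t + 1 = 3*t + 3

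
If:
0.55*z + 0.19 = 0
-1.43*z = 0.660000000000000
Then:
No Solution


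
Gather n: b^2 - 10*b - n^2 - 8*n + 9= b^2 - 10*b - n^2 - 8*n + 9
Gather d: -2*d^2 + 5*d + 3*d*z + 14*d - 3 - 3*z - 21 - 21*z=-2*d^2 + d*(3*z + 19) - 24*z - 24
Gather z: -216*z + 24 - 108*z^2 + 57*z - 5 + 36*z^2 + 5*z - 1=-72*z^2 - 154*z + 18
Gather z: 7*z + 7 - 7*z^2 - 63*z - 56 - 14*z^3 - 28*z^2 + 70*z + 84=-14*z^3 - 35*z^2 + 14*z + 35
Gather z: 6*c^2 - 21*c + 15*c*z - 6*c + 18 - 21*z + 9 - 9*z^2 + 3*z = 6*c^2 - 27*c - 9*z^2 + z*(15*c - 18) + 27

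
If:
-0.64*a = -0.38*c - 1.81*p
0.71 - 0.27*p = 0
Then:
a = 0.59375*c + 7.4369212962963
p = 2.63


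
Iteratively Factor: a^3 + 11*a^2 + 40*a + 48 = (a + 3)*(a^2 + 8*a + 16) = (a + 3)*(a + 4)*(a + 4)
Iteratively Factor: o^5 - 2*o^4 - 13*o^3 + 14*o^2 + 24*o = (o - 4)*(o^4 + 2*o^3 - 5*o^2 - 6*o) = (o - 4)*(o - 2)*(o^3 + 4*o^2 + 3*o) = (o - 4)*(o - 2)*(o + 3)*(o^2 + o) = (o - 4)*(o - 2)*(o + 1)*(o + 3)*(o)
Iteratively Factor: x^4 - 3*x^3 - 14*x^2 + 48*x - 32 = (x - 2)*(x^3 - x^2 - 16*x + 16) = (x - 2)*(x + 4)*(x^2 - 5*x + 4) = (x - 4)*(x - 2)*(x + 4)*(x - 1)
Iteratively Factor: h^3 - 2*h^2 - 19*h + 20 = (h - 5)*(h^2 + 3*h - 4) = (h - 5)*(h - 1)*(h + 4)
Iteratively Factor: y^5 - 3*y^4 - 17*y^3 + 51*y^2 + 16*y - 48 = (y + 4)*(y^4 - 7*y^3 + 11*y^2 + 7*y - 12) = (y + 1)*(y + 4)*(y^3 - 8*y^2 + 19*y - 12) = (y - 3)*(y + 1)*(y + 4)*(y^2 - 5*y + 4) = (y - 4)*(y - 3)*(y + 1)*(y + 4)*(y - 1)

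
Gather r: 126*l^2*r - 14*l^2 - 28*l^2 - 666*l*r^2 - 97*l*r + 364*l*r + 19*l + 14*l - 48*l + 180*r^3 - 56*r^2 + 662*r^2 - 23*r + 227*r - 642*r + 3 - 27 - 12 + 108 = -42*l^2 - 15*l + 180*r^3 + r^2*(606 - 666*l) + r*(126*l^2 + 267*l - 438) + 72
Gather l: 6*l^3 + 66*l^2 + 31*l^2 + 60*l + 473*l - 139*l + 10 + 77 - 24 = 6*l^3 + 97*l^2 + 394*l + 63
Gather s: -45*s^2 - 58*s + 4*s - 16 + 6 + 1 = -45*s^2 - 54*s - 9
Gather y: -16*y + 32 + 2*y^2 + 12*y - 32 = 2*y^2 - 4*y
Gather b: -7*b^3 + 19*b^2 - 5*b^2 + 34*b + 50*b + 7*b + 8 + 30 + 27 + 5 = -7*b^3 + 14*b^2 + 91*b + 70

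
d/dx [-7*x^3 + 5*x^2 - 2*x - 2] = -21*x^2 + 10*x - 2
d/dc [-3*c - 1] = -3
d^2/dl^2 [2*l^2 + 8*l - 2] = 4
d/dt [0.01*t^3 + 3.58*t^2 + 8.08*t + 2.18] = 0.03*t^2 + 7.16*t + 8.08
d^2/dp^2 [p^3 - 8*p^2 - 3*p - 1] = 6*p - 16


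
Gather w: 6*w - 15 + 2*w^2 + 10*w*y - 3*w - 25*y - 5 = 2*w^2 + w*(10*y + 3) - 25*y - 20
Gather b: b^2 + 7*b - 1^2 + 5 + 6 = b^2 + 7*b + 10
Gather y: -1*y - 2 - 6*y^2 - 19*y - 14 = -6*y^2 - 20*y - 16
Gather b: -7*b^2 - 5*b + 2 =-7*b^2 - 5*b + 2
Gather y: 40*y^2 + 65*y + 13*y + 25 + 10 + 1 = 40*y^2 + 78*y + 36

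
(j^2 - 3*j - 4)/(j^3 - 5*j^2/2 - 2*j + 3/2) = 2*(j - 4)/(2*j^2 - 7*j + 3)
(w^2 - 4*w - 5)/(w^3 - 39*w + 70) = (w + 1)/(w^2 + 5*w - 14)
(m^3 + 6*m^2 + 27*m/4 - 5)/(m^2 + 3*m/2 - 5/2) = (m^2 + 7*m/2 - 2)/(m - 1)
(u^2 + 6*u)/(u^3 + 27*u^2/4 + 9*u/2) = 4/(4*u + 3)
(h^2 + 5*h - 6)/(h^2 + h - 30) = (h - 1)/(h - 5)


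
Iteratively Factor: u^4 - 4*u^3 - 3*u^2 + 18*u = (u - 3)*(u^3 - u^2 - 6*u) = u*(u - 3)*(u^2 - u - 6) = u*(u - 3)^2*(u + 2)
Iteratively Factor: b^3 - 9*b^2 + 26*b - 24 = (b - 4)*(b^2 - 5*b + 6) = (b - 4)*(b - 3)*(b - 2)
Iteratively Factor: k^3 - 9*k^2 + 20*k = (k)*(k^2 - 9*k + 20) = k*(k - 4)*(k - 5)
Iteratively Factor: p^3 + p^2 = (p + 1)*(p^2) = p*(p + 1)*(p)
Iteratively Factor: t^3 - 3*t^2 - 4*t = (t + 1)*(t^2 - 4*t) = (t - 4)*(t + 1)*(t)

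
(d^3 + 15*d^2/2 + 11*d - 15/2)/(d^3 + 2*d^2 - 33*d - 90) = (d - 1/2)/(d - 6)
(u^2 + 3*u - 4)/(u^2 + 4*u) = (u - 1)/u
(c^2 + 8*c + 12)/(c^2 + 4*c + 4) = (c + 6)/(c + 2)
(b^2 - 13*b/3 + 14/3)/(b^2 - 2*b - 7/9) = 3*(b - 2)/(3*b + 1)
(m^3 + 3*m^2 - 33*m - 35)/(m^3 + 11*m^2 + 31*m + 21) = (m - 5)/(m + 3)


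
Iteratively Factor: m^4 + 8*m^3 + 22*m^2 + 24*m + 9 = (m + 1)*(m^3 + 7*m^2 + 15*m + 9) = (m + 1)^2*(m^2 + 6*m + 9) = (m + 1)^2*(m + 3)*(m + 3)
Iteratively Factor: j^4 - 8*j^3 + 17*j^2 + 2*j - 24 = (j - 2)*(j^3 - 6*j^2 + 5*j + 12) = (j - 2)*(j + 1)*(j^2 - 7*j + 12) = (j - 4)*(j - 2)*(j + 1)*(j - 3)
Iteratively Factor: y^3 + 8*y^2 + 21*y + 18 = (y + 3)*(y^2 + 5*y + 6) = (y + 3)^2*(y + 2)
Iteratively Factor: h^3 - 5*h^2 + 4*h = (h - 4)*(h^2 - h) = (h - 4)*(h - 1)*(h)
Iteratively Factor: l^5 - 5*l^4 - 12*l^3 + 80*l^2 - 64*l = (l - 1)*(l^4 - 4*l^3 - 16*l^2 + 64*l) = (l - 4)*(l - 1)*(l^3 - 16*l) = l*(l - 4)*(l - 1)*(l^2 - 16) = l*(l - 4)*(l - 1)*(l + 4)*(l - 4)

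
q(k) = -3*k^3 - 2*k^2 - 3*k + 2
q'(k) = -9*k^2 - 4*k - 3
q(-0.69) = 4.10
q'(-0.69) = -4.52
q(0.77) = -2.87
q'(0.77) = -11.42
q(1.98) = -35.07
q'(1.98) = -46.20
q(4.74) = -376.64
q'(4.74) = -224.17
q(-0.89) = 5.20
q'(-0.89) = -6.57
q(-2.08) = 26.58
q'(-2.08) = -33.62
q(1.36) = -13.33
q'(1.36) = -25.09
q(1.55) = -18.63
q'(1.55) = -30.82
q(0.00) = 2.00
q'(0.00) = -3.00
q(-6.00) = 596.00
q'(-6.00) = -303.00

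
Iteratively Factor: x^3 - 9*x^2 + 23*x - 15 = (x - 1)*(x^2 - 8*x + 15) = (x - 5)*(x - 1)*(x - 3)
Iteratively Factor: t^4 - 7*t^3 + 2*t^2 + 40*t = (t - 5)*(t^3 - 2*t^2 - 8*t) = (t - 5)*(t + 2)*(t^2 - 4*t) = (t - 5)*(t - 4)*(t + 2)*(t)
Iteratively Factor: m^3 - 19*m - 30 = (m + 2)*(m^2 - 2*m - 15) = (m + 2)*(m + 3)*(m - 5)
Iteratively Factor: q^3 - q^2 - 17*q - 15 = (q + 1)*(q^2 - 2*q - 15) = (q + 1)*(q + 3)*(q - 5)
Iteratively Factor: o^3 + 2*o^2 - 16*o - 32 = (o + 4)*(o^2 - 2*o - 8) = (o + 2)*(o + 4)*(o - 4)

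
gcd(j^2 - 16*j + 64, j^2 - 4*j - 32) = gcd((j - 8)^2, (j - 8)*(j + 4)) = j - 8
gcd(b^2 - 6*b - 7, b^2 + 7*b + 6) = b + 1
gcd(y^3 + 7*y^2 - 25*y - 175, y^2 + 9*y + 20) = y + 5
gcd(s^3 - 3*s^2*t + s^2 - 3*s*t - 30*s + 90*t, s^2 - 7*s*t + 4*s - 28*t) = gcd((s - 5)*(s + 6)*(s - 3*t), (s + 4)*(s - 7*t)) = 1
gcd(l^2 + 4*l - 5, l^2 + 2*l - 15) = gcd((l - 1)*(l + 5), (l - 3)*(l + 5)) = l + 5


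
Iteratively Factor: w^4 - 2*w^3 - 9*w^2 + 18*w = (w + 3)*(w^3 - 5*w^2 + 6*w) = (w - 2)*(w + 3)*(w^2 - 3*w) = w*(w - 2)*(w + 3)*(w - 3)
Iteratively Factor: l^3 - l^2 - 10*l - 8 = (l + 2)*(l^2 - 3*l - 4) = (l - 4)*(l + 2)*(l + 1)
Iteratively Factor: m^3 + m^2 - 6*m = (m + 3)*(m^2 - 2*m) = m*(m + 3)*(m - 2)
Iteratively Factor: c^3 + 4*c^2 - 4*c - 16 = (c + 4)*(c^2 - 4) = (c - 2)*(c + 4)*(c + 2)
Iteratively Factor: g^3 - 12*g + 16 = (g - 2)*(g^2 + 2*g - 8) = (g - 2)*(g + 4)*(g - 2)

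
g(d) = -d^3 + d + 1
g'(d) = 1 - 3*d^2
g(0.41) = 1.34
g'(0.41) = 0.50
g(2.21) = -7.58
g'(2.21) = -13.65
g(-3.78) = 51.23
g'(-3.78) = -41.87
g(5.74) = -182.38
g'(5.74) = -97.84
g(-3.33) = 34.60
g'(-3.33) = -32.27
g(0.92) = 1.14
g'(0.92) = -1.54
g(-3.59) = 43.68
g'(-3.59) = -37.66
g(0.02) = 1.02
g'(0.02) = 1.00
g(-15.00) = 3361.00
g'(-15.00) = -674.00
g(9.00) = -719.00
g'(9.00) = -242.00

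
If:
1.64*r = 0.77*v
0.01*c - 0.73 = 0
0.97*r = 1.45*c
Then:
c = 73.00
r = 109.12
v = 232.42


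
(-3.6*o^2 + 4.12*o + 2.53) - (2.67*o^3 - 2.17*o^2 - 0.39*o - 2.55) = -2.67*o^3 - 1.43*o^2 + 4.51*o + 5.08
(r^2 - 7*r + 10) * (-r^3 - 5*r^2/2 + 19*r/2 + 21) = -r^5 + 9*r^4/2 + 17*r^3 - 141*r^2/2 - 52*r + 210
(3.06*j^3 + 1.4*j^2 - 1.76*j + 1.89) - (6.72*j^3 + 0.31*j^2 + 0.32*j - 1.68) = -3.66*j^3 + 1.09*j^2 - 2.08*j + 3.57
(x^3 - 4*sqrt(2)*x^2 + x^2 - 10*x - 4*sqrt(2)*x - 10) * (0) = 0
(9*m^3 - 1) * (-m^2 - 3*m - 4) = -9*m^5 - 27*m^4 - 36*m^3 + m^2 + 3*m + 4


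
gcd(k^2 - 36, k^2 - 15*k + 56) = 1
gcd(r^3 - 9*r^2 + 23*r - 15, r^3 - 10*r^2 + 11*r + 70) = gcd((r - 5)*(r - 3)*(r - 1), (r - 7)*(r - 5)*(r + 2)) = r - 5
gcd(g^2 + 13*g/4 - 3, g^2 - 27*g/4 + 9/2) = g - 3/4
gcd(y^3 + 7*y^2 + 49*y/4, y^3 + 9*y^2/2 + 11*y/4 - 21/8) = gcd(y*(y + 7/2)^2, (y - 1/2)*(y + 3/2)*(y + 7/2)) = y + 7/2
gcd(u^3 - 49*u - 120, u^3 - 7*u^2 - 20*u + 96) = u - 8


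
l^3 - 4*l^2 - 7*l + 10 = (l - 5)*(l - 1)*(l + 2)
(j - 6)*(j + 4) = j^2 - 2*j - 24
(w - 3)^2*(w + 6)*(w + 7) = w^4 + 7*w^3 - 27*w^2 - 135*w + 378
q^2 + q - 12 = (q - 3)*(q + 4)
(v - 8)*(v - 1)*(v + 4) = v^3 - 5*v^2 - 28*v + 32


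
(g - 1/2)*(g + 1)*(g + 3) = g^3 + 7*g^2/2 + g - 3/2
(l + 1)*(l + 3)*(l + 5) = l^3 + 9*l^2 + 23*l + 15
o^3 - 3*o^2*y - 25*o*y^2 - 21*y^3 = (o - 7*y)*(o + y)*(o + 3*y)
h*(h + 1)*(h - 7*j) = h^3 - 7*h^2*j + h^2 - 7*h*j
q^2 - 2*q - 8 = (q - 4)*(q + 2)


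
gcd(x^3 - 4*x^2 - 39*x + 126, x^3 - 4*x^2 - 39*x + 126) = x^3 - 4*x^2 - 39*x + 126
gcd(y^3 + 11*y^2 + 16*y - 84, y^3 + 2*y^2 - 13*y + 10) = y - 2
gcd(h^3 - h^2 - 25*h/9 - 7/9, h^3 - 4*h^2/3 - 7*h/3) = h^2 - 4*h/3 - 7/3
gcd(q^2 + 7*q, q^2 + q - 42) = q + 7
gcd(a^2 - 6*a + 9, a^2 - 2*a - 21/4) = 1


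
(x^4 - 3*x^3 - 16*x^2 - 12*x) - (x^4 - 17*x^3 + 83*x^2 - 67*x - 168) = 14*x^3 - 99*x^2 + 55*x + 168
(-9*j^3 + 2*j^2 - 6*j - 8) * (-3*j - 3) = 27*j^4 + 21*j^3 + 12*j^2 + 42*j + 24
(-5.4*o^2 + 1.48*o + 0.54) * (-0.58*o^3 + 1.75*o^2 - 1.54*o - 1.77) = 3.132*o^5 - 10.3084*o^4 + 10.5928*o^3 + 8.2238*o^2 - 3.4512*o - 0.9558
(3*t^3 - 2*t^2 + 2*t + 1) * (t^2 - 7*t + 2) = 3*t^5 - 23*t^4 + 22*t^3 - 17*t^2 - 3*t + 2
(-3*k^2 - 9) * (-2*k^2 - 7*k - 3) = 6*k^4 + 21*k^3 + 27*k^2 + 63*k + 27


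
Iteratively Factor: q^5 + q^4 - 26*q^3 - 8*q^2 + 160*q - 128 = (q + 4)*(q^4 - 3*q^3 - 14*q^2 + 48*q - 32) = (q - 4)*(q + 4)*(q^3 + q^2 - 10*q + 8) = (q - 4)*(q - 1)*(q + 4)*(q^2 + 2*q - 8) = (q - 4)*(q - 1)*(q + 4)^2*(q - 2)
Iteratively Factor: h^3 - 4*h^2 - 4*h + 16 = (h - 4)*(h^2 - 4) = (h - 4)*(h + 2)*(h - 2)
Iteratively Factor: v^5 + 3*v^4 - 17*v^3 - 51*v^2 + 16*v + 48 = (v + 4)*(v^4 - v^3 - 13*v^2 + v + 12) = (v + 3)*(v + 4)*(v^3 - 4*v^2 - v + 4) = (v - 4)*(v + 3)*(v + 4)*(v^2 - 1) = (v - 4)*(v - 1)*(v + 3)*(v + 4)*(v + 1)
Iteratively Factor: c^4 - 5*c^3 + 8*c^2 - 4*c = (c)*(c^3 - 5*c^2 + 8*c - 4) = c*(c - 2)*(c^2 - 3*c + 2) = c*(c - 2)^2*(c - 1)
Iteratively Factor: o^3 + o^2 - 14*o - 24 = (o - 4)*(o^2 + 5*o + 6) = (o - 4)*(o + 2)*(o + 3)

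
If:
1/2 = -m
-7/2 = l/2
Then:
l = -7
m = -1/2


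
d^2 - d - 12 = (d - 4)*(d + 3)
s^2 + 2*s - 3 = (s - 1)*(s + 3)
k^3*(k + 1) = k^4 + k^3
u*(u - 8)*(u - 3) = u^3 - 11*u^2 + 24*u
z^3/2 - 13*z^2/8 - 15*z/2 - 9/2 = (z/2 + 1)*(z - 6)*(z + 3/4)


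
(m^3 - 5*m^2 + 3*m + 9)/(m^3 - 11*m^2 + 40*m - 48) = (m^2 - 2*m - 3)/(m^2 - 8*m + 16)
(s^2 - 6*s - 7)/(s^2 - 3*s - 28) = (s + 1)/(s + 4)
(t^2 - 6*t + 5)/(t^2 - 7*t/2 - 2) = 2*(-t^2 + 6*t - 5)/(-2*t^2 + 7*t + 4)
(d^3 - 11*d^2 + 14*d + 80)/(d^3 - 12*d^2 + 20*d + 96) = (d - 5)/(d - 6)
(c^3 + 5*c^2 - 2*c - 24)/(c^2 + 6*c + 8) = (c^2 + c - 6)/(c + 2)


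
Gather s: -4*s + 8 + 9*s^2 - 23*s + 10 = 9*s^2 - 27*s + 18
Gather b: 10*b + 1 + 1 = 10*b + 2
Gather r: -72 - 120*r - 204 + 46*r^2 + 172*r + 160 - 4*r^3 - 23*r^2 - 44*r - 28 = -4*r^3 + 23*r^2 + 8*r - 144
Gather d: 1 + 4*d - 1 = 4*d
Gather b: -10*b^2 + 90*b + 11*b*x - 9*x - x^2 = -10*b^2 + b*(11*x + 90) - x^2 - 9*x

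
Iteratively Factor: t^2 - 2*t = (t - 2)*(t)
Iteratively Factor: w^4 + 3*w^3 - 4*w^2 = (w)*(w^3 + 3*w^2 - 4*w) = w^2*(w^2 + 3*w - 4) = w^2*(w - 1)*(w + 4)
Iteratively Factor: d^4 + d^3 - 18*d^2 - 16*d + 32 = (d + 4)*(d^3 - 3*d^2 - 6*d + 8) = (d - 4)*(d + 4)*(d^2 + d - 2) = (d - 4)*(d + 2)*(d + 4)*(d - 1)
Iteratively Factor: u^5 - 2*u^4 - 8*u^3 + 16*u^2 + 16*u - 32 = (u - 2)*(u^4 - 8*u^2 + 16) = (u - 2)*(u + 2)*(u^3 - 2*u^2 - 4*u + 8) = (u - 2)^2*(u + 2)*(u^2 - 4) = (u - 2)^2*(u + 2)^2*(u - 2)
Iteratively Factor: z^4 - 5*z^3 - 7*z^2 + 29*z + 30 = (z - 5)*(z^3 - 7*z - 6) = (z - 5)*(z + 2)*(z^2 - 2*z - 3) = (z - 5)*(z - 3)*(z + 2)*(z + 1)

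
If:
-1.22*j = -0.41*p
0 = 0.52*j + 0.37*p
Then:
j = 0.00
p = 0.00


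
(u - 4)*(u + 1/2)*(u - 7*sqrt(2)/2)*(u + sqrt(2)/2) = u^4 - 3*sqrt(2)*u^3 - 7*u^3/2 - 11*u^2/2 + 21*sqrt(2)*u^2/2 + 6*sqrt(2)*u + 49*u/4 + 7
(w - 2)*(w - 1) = w^2 - 3*w + 2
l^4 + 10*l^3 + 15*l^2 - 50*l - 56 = (l - 2)*(l + 1)*(l + 4)*(l + 7)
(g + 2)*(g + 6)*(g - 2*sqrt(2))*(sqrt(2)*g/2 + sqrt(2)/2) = sqrt(2)*g^4/2 - 2*g^3 + 9*sqrt(2)*g^3/2 - 18*g^2 + 10*sqrt(2)*g^2 - 40*g + 6*sqrt(2)*g - 24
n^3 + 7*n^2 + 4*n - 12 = (n - 1)*(n + 2)*(n + 6)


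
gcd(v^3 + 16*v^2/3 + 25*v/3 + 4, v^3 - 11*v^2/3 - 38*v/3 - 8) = v^2 + 7*v/3 + 4/3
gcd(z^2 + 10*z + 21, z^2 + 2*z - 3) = z + 3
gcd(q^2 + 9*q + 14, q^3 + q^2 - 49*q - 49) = q + 7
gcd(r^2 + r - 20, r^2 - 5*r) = 1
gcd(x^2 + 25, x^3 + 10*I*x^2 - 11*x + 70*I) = x + 5*I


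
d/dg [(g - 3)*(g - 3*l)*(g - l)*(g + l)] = 4*g^3 - 9*g^2*l - 9*g^2 - 2*g*l^2 + 18*g*l + 3*l^3 + 3*l^2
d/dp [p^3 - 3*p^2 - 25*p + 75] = 3*p^2 - 6*p - 25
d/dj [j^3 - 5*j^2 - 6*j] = 3*j^2 - 10*j - 6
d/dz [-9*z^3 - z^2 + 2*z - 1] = -27*z^2 - 2*z + 2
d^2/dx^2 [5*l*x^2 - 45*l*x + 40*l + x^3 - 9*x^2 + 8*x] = 10*l + 6*x - 18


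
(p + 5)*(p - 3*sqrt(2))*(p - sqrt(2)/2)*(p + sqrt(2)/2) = p^4 - 3*sqrt(2)*p^3 + 5*p^3 - 15*sqrt(2)*p^2 - p^2/2 - 5*p/2 + 3*sqrt(2)*p/2 + 15*sqrt(2)/2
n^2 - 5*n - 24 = (n - 8)*(n + 3)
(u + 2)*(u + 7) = u^2 + 9*u + 14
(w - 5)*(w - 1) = w^2 - 6*w + 5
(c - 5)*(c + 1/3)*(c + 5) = c^3 + c^2/3 - 25*c - 25/3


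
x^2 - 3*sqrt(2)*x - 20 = (x - 5*sqrt(2))*(x + 2*sqrt(2))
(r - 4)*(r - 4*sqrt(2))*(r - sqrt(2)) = r^3 - 5*sqrt(2)*r^2 - 4*r^2 + 8*r + 20*sqrt(2)*r - 32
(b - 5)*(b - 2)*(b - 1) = b^3 - 8*b^2 + 17*b - 10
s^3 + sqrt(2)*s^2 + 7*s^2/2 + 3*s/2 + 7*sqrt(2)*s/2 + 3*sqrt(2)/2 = (s + 1/2)*(s + 3)*(s + sqrt(2))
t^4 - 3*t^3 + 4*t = t*(t - 2)^2*(t + 1)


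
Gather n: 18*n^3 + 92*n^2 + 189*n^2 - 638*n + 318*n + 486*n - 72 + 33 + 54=18*n^3 + 281*n^2 + 166*n + 15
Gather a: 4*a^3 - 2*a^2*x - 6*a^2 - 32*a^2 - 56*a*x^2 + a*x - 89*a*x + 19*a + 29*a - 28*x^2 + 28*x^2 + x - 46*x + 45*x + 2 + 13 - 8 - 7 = 4*a^3 + a^2*(-2*x - 38) + a*(-56*x^2 - 88*x + 48)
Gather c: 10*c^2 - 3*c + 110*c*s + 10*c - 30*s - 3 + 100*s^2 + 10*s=10*c^2 + c*(110*s + 7) + 100*s^2 - 20*s - 3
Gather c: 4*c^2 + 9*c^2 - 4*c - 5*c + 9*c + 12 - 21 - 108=13*c^2 - 117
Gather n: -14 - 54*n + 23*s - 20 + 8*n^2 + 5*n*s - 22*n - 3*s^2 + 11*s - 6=8*n^2 + n*(5*s - 76) - 3*s^2 + 34*s - 40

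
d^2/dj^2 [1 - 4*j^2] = -8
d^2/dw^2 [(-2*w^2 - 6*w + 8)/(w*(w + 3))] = 48*(w^2 + 3*w + 3)/(w^3*(w^3 + 9*w^2 + 27*w + 27))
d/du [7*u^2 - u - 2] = 14*u - 1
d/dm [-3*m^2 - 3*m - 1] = -6*m - 3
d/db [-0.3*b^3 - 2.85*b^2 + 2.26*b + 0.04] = -0.9*b^2 - 5.7*b + 2.26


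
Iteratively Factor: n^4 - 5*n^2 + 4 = (n + 2)*(n^3 - 2*n^2 - n + 2) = (n - 1)*(n + 2)*(n^2 - n - 2) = (n - 1)*(n + 1)*(n + 2)*(n - 2)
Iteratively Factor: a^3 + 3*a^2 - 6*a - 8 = (a - 2)*(a^2 + 5*a + 4) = (a - 2)*(a + 1)*(a + 4)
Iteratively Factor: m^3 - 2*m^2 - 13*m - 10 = (m - 5)*(m^2 + 3*m + 2) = (m - 5)*(m + 1)*(m + 2)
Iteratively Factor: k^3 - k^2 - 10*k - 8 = (k - 4)*(k^2 + 3*k + 2) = (k - 4)*(k + 1)*(k + 2)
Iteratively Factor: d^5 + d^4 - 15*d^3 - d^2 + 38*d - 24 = (d + 2)*(d^4 - d^3 - 13*d^2 + 25*d - 12) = (d + 2)*(d + 4)*(d^3 - 5*d^2 + 7*d - 3) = (d - 1)*(d + 2)*(d + 4)*(d^2 - 4*d + 3) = (d - 3)*(d - 1)*(d + 2)*(d + 4)*(d - 1)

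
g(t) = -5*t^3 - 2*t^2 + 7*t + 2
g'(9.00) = -1244.00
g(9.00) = -3742.00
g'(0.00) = 7.00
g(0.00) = 2.00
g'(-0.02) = 7.07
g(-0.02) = 1.86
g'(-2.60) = -84.00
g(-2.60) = 58.16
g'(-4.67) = -301.45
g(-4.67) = 434.93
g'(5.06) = -397.29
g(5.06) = -661.56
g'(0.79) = -5.52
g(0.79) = 3.82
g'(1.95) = -57.84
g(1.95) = -29.03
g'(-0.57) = 4.41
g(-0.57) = -1.71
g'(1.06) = -14.09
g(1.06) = 1.22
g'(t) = -15*t^2 - 4*t + 7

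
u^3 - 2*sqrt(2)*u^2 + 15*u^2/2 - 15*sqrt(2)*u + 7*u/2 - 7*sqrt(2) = (u + 1/2)*(u + 7)*(u - 2*sqrt(2))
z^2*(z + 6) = z^3 + 6*z^2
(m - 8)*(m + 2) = m^2 - 6*m - 16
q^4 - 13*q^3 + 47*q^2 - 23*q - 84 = (q - 7)*(q - 4)*(q - 3)*(q + 1)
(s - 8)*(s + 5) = s^2 - 3*s - 40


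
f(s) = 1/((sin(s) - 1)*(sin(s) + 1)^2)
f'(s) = -2*cos(s)/((sin(s) - 1)*(sin(s) + 1)^3) - cos(s)/((sin(s) - 1)^2*(sin(s) + 1)^2)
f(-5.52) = -1.13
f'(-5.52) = -1.68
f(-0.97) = -17.87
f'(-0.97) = 109.84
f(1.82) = -8.35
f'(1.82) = 64.57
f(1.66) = -63.13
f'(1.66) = 1408.79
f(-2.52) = -3.62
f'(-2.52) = -12.24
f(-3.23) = -0.93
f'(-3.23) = -0.68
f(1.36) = -11.55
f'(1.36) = -106.72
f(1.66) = -63.13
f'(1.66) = 1408.79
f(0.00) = -1.00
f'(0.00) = 1.00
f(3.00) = -0.89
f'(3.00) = -0.52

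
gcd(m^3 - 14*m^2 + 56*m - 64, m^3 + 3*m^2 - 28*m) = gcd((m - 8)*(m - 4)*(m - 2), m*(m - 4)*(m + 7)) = m - 4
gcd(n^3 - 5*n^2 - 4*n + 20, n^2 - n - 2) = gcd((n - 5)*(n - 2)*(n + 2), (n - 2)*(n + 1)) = n - 2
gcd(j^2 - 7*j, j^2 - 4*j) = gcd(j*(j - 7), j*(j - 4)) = j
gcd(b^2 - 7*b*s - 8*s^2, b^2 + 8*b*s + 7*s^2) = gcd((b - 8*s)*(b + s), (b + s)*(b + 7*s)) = b + s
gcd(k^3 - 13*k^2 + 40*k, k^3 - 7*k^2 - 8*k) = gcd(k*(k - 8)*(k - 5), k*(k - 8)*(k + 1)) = k^2 - 8*k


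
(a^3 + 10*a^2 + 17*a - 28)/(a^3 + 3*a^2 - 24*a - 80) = (a^2 + 6*a - 7)/(a^2 - a - 20)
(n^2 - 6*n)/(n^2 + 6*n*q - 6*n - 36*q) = n/(n + 6*q)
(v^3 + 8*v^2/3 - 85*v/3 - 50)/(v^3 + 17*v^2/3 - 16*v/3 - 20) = (v - 5)/(v - 2)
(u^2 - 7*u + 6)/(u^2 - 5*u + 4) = (u - 6)/(u - 4)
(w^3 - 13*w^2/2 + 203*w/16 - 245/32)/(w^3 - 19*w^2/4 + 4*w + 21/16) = (16*w^2 - 48*w + 35)/(2*(8*w^2 - 10*w - 3))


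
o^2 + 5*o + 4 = (o + 1)*(o + 4)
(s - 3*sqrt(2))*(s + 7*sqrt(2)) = s^2 + 4*sqrt(2)*s - 42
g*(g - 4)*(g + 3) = g^3 - g^2 - 12*g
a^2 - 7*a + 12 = (a - 4)*(a - 3)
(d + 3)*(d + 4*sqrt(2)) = d^2 + 3*d + 4*sqrt(2)*d + 12*sqrt(2)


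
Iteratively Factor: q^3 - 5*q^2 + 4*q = (q - 4)*(q^2 - q) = (q - 4)*(q - 1)*(q)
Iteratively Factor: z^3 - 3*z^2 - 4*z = (z - 4)*(z^2 + z) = z*(z - 4)*(z + 1)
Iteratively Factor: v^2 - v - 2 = (v - 2)*(v + 1)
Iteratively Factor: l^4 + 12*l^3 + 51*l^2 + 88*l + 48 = (l + 1)*(l^3 + 11*l^2 + 40*l + 48) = (l + 1)*(l + 3)*(l^2 + 8*l + 16) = (l + 1)*(l + 3)*(l + 4)*(l + 4)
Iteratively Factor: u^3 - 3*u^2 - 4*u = (u)*(u^2 - 3*u - 4) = u*(u + 1)*(u - 4)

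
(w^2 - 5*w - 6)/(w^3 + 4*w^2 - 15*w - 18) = (w - 6)/(w^2 + 3*w - 18)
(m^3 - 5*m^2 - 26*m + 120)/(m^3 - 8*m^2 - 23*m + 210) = (m - 4)/(m - 7)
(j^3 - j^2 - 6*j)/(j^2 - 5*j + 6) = j*(j + 2)/(j - 2)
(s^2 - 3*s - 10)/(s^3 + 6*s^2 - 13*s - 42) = (s - 5)/(s^2 + 4*s - 21)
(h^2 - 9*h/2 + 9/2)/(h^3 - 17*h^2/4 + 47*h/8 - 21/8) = 4*(h - 3)/(4*h^2 - 11*h + 7)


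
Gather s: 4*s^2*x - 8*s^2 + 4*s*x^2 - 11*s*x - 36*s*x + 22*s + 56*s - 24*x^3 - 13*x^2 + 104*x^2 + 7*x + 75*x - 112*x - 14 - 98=s^2*(4*x - 8) + s*(4*x^2 - 47*x + 78) - 24*x^3 + 91*x^2 - 30*x - 112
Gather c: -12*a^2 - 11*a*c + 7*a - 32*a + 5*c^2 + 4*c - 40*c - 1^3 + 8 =-12*a^2 - 25*a + 5*c^2 + c*(-11*a - 36) + 7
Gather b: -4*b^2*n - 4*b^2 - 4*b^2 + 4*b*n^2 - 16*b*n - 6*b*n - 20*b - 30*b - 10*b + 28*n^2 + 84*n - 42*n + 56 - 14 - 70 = b^2*(-4*n - 8) + b*(4*n^2 - 22*n - 60) + 28*n^2 + 42*n - 28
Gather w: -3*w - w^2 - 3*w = -w^2 - 6*w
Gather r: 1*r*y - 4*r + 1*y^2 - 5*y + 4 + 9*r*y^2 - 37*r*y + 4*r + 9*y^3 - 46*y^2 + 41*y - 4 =r*(9*y^2 - 36*y) + 9*y^3 - 45*y^2 + 36*y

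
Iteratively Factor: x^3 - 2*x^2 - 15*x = (x - 5)*(x^2 + 3*x) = (x - 5)*(x + 3)*(x)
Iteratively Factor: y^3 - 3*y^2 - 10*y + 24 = (y - 4)*(y^2 + y - 6) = (y - 4)*(y - 2)*(y + 3)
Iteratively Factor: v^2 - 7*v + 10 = (v - 5)*(v - 2)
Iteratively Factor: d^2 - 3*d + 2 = (d - 1)*(d - 2)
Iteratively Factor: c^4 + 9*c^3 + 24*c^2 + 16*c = (c + 1)*(c^3 + 8*c^2 + 16*c) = (c + 1)*(c + 4)*(c^2 + 4*c) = (c + 1)*(c + 4)^2*(c)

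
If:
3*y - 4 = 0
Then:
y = 4/3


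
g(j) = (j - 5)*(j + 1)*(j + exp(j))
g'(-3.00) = 46.30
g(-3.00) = -47.20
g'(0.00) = -14.00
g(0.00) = -5.00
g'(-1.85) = 19.77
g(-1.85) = -9.86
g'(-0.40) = -6.71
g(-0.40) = -0.88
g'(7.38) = 49336.61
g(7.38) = 32129.83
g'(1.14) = -41.43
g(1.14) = -35.25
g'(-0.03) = -13.43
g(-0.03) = -4.59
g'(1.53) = -55.10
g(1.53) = -53.98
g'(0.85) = -32.98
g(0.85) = -24.49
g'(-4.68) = 98.35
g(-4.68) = -166.38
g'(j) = (j - 5)*(j + 1)*(exp(j) + 1) + (j - 5)*(j + exp(j)) + (j + 1)*(j + exp(j))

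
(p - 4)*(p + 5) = p^2 + p - 20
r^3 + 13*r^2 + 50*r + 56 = (r + 2)*(r + 4)*(r + 7)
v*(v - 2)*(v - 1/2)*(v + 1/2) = v^4 - 2*v^3 - v^2/4 + v/2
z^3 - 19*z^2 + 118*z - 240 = (z - 8)*(z - 6)*(z - 5)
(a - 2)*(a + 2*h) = a^2 + 2*a*h - 2*a - 4*h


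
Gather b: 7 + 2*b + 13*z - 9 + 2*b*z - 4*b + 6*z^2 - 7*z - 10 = b*(2*z - 2) + 6*z^2 + 6*z - 12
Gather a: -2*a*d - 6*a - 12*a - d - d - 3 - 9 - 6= a*(-2*d - 18) - 2*d - 18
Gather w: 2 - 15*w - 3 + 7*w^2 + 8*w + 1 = 7*w^2 - 7*w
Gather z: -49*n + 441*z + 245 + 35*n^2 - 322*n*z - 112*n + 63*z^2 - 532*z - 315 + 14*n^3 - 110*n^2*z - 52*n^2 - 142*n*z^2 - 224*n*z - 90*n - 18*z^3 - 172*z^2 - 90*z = 14*n^3 - 17*n^2 - 251*n - 18*z^3 + z^2*(-142*n - 109) + z*(-110*n^2 - 546*n - 181) - 70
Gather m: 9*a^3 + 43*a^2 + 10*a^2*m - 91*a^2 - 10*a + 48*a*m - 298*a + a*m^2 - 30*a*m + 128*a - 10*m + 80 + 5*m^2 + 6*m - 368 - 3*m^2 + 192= 9*a^3 - 48*a^2 - 180*a + m^2*(a + 2) + m*(10*a^2 + 18*a - 4) - 96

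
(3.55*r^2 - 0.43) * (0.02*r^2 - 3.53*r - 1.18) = 0.071*r^4 - 12.5315*r^3 - 4.1976*r^2 + 1.5179*r + 0.5074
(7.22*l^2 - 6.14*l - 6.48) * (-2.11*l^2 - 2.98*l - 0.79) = -15.2342*l^4 - 8.5602*l^3 + 26.2662*l^2 + 24.161*l + 5.1192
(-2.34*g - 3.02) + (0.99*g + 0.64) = -1.35*g - 2.38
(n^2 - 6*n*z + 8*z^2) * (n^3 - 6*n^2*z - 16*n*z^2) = n^5 - 12*n^4*z + 28*n^3*z^2 + 48*n^2*z^3 - 128*n*z^4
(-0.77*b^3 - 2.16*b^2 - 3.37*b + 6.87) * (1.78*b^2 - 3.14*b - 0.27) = -1.3706*b^5 - 1.427*b^4 + 0.991700000000001*b^3 + 23.3936*b^2 - 20.6619*b - 1.8549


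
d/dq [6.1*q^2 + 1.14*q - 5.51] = 12.2*q + 1.14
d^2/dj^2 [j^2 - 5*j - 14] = 2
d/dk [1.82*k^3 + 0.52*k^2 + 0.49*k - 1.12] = 5.46*k^2 + 1.04*k + 0.49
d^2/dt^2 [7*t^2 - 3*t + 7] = 14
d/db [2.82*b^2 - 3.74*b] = 5.64*b - 3.74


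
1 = 1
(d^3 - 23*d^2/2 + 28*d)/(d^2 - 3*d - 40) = d*(2*d - 7)/(2*(d + 5))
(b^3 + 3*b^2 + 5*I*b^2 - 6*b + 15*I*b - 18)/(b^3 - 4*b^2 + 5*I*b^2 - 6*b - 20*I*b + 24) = (b + 3)/(b - 4)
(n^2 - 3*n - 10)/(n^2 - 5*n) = (n + 2)/n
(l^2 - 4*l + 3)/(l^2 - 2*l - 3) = (l - 1)/(l + 1)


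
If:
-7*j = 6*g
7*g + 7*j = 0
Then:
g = 0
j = 0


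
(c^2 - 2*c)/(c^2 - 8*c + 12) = c/(c - 6)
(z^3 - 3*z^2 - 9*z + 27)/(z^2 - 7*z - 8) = (-z^3 + 3*z^2 + 9*z - 27)/(-z^2 + 7*z + 8)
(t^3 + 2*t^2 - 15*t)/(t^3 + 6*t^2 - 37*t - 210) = t*(t - 3)/(t^2 + t - 42)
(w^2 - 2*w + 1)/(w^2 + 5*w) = (w^2 - 2*w + 1)/(w*(w + 5))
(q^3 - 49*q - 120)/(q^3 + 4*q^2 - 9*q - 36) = (q^2 - 3*q - 40)/(q^2 + q - 12)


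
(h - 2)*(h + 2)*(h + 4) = h^3 + 4*h^2 - 4*h - 16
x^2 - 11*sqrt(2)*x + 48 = (x - 8*sqrt(2))*(x - 3*sqrt(2))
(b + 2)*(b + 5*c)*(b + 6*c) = b^3 + 11*b^2*c + 2*b^2 + 30*b*c^2 + 22*b*c + 60*c^2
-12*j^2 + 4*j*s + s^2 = (-2*j + s)*(6*j + s)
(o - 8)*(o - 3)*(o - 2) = o^3 - 13*o^2 + 46*o - 48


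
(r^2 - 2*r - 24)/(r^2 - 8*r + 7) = (r^2 - 2*r - 24)/(r^2 - 8*r + 7)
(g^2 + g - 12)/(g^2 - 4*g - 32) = (g - 3)/(g - 8)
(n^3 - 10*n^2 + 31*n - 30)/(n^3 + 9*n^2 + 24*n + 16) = (n^3 - 10*n^2 + 31*n - 30)/(n^3 + 9*n^2 + 24*n + 16)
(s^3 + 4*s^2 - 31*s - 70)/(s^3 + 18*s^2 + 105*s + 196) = (s^2 - 3*s - 10)/(s^2 + 11*s + 28)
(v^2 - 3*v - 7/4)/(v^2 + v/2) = (v - 7/2)/v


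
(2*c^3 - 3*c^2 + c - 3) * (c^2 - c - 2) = 2*c^5 - 5*c^4 + 2*c^2 + c + 6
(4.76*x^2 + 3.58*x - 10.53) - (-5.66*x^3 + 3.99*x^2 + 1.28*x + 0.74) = 5.66*x^3 + 0.77*x^2 + 2.3*x - 11.27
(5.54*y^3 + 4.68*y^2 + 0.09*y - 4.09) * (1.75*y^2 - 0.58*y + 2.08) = 9.695*y^5 + 4.9768*y^4 + 8.9663*y^3 + 2.5247*y^2 + 2.5594*y - 8.5072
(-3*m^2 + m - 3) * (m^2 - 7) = -3*m^4 + m^3 + 18*m^2 - 7*m + 21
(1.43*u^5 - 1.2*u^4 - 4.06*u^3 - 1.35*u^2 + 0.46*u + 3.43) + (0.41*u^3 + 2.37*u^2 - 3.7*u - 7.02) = 1.43*u^5 - 1.2*u^4 - 3.65*u^3 + 1.02*u^2 - 3.24*u - 3.59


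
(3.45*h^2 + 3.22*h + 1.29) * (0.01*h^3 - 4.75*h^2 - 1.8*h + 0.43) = 0.0345*h^5 - 16.3553*h^4 - 21.4921*h^3 - 10.44*h^2 - 0.9374*h + 0.5547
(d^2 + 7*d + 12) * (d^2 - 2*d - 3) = d^4 + 5*d^3 - 5*d^2 - 45*d - 36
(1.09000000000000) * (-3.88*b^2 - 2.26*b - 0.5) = -4.2292*b^2 - 2.4634*b - 0.545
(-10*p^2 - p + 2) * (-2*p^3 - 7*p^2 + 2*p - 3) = 20*p^5 + 72*p^4 - 17*p^3 + 14*p^2 + 7*p - 6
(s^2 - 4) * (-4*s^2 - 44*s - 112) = -4*s^4 - 44*s^3 - 96*s^2 + 176*s + 448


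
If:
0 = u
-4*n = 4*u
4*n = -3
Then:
No Solution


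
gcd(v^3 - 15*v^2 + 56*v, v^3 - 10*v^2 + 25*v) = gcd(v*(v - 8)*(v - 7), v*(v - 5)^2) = v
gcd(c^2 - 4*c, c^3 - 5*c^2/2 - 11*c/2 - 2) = c - 4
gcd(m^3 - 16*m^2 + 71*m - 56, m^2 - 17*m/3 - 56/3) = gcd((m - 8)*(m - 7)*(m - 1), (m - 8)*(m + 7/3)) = m - 8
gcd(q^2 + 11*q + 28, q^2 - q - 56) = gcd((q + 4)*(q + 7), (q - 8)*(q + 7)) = q + 7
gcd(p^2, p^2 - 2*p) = p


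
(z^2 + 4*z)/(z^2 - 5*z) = (z + 4)/(z - 5)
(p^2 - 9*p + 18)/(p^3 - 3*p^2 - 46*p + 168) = (p - 3)/(p^2 + 3*p - 28)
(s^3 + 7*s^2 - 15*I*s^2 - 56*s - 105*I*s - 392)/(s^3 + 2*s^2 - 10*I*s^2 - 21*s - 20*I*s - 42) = (s^2 + s*(7 - 8*I) - 56*I)/(s^2 + s*(2 - 3*I) - 6*I)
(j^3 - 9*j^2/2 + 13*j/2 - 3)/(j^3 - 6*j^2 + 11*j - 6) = (j - 3/2)/(j - 3)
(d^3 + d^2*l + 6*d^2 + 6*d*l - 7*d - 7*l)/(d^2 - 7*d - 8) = (-d^3 - d^2*l - 6*d^2 - 6*d*l + 7*d + 7*l)/(-d^2 + 7*d + 8)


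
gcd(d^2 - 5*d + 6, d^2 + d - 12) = d - 3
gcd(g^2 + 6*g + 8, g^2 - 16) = g + 4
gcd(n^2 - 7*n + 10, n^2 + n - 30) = n - 5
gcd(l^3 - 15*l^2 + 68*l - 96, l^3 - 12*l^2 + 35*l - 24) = l^2 - 11*l + 24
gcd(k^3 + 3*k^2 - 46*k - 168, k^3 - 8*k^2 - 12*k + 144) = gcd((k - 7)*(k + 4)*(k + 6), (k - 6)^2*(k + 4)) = k + 4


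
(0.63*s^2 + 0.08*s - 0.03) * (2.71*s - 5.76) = 1.7073*s^3 - 3.412*s^2 - 0.5421*s + 0.1728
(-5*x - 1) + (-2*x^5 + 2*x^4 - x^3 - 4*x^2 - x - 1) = -2*x^5 + 2*x^4 - x^3 - 4*x^2 - 6*x - 2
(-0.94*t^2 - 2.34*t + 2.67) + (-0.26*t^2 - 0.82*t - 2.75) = -1.2*t^2 - 3.16*t - 0.0800000000000001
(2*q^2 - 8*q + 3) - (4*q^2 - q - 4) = -2*q^2 - 7*q + 7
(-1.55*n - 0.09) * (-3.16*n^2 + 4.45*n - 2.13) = 4.898*n^3 - 6.6131*n^2 + 2.901*n + 0.1917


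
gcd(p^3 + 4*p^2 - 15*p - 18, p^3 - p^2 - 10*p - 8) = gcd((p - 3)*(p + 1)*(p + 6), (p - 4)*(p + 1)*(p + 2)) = p + 1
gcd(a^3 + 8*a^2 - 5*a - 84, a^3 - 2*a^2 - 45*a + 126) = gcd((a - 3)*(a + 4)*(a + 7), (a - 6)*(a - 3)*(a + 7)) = a^2 + 4*a - 21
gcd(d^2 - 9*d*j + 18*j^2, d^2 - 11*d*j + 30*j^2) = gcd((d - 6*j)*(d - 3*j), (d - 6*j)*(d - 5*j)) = d - 6*j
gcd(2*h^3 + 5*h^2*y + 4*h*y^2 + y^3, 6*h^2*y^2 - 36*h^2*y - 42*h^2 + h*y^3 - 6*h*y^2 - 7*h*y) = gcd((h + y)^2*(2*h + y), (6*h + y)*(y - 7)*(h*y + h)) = 1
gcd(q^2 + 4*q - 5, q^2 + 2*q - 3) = q - 1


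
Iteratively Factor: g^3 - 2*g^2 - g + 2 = (g - 1)*(g^2 - g - 2) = (g - 1)*(g + 1)*(g - 2)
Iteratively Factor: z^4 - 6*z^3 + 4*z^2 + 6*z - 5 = (z - 1)*(z^3 - 5*z^2 - z + 5) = (z - 5)*(z - 1)*(z^2 - 1) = (z - 5)*(z - 1)*(z + 1)*(z - 1)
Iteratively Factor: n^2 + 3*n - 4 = (n + 4)*(n - 1)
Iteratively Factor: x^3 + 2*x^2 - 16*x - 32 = (x + 2)*(x^2 - 16) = (x + 2)*(x + 4)*(x - 4)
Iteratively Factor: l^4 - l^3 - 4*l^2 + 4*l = (l - 1)*(l^3 - 4*l) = (l - 2)*(l - 1)*(l^2 + 2*l) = l*(l - 2)*(l - 1)*(l + 2)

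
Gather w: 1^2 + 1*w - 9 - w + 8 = 0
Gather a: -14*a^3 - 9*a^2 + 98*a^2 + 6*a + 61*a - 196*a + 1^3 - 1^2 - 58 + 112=-14*a^3 + 89*a^2 - 129*a + 54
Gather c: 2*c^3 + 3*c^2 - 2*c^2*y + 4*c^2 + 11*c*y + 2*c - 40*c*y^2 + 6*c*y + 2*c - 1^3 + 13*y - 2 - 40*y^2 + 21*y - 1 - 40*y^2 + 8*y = 2*c^3 + c^2*(7 - 2*y) + c*(-40*y^2 + 17*y + 4) - 80*y^2 + 42*y - 4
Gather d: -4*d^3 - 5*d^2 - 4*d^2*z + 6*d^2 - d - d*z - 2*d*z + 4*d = -4*d^3 + d^2*(1 - 4*z) + d*(3 - 3*z)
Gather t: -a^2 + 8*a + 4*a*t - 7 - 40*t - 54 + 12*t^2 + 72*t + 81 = -a^2 + 8*a + 12*t^2 + t*(4*a + 32) + 20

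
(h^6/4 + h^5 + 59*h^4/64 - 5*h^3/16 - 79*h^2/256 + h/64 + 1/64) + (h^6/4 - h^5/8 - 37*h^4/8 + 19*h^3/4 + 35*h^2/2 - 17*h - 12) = h^6/2 + 7*h^5/8 - 237*h^4/64 + 71*h^3/16 + 4401*h^2/256 - 1087*h/64 - 767/64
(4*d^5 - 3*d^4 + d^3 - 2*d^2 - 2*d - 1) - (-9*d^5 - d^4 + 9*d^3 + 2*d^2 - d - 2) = 13*d^5 - 2*d^4 - 8*d^3 - 4*d^2 - d + 1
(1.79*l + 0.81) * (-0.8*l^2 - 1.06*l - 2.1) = -1.432*l^3 - 2.5454*l^2 - 4.6176*l - 1.701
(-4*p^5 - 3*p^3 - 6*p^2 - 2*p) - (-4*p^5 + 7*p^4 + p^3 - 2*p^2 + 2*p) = -7*p^4 - 4*p^3 - 4*p^2 - 4*p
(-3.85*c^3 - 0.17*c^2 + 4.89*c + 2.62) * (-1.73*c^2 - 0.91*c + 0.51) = 6.6605*c^5 + 3.7976*c^4 - 10.2685*c^3 - 9.0692*c^2 + 0.1097*c + 1.3362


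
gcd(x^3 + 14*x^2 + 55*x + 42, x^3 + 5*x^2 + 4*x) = x + 1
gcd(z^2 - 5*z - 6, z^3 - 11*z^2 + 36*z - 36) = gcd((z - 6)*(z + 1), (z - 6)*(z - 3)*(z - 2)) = z - 6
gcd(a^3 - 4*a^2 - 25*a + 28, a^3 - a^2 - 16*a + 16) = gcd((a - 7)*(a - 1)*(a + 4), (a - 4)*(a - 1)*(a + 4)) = a^2 + 3*a - 4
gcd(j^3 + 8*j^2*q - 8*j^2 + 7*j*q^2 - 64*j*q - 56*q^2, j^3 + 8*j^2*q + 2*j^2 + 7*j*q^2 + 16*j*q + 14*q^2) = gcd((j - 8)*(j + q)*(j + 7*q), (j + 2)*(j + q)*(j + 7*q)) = j^2 + 8*j*q + 7*q^2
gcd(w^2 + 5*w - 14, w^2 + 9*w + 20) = 1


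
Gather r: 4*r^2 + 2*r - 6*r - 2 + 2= 4*r^2 - 4*r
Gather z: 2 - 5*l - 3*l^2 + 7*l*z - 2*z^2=-3*l^2 + 7*l*z - 5*l - 2*z^2 + 2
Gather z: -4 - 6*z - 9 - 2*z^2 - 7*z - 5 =-2*z^2 - 13*z - 18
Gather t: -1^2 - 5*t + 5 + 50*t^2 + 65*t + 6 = 50*t^2 + 60*t + 10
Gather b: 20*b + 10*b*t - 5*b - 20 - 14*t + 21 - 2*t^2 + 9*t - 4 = b*(10*t + 15) - 2*t^2 - 5*t - 3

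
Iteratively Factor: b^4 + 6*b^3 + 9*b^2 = (b)*(b^3 + 6*b^2 + 9*b) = b*(b + 3)*(b^2 + 3*b) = b^2*(b + 3)*(b + 3)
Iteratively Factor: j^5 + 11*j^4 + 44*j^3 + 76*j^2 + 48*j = (j + 4)*(j^4 + 7*j^3 + 16*j^2 + 12*j) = j*(j + 4)*(j^3 + 7*j^2 + 16*j + 12) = j*(j + 2)*(j + 4)*(j^2 + 5*j + 6) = j*(j + 2)^2*(j + 4)*(j + 3)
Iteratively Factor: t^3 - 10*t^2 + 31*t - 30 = (t - 5)*(t^2 - 5*t + 6) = (t - 5)*(t - 3)*(t - 2)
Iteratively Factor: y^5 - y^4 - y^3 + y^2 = (y + 1)*(y^4 - 2*y^3 + y^2) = (y - 1)*(y + 1)*(y^3 - y^2) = (y - 1)^2*(y + 1)*(y^2) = y*(y - 1)^2*(y + 1)*(y)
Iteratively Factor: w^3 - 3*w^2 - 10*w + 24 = (w - 2)*(w^2 - w - 12) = (w - 2)*(w + 3)*(w - 4)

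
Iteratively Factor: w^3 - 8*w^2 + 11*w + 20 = (w - 4)*(w^2 - 4*w - 5) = (w - 5)*(w - 4)*(w + 1)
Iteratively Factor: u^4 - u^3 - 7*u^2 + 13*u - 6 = (u - 1)*(u^3 - 7*u + 6) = (u - 2)*(u - 1)*(u^2 + 2*u - 3) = (u - 2)*(u - 1)*(u + 3)*(u - 1)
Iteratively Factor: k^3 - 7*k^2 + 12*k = (k - 4)*(k^2 - 3*k) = (k - 4)*(k - 3)*(k)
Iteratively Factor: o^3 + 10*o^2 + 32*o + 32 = (o + 4)*(o^2 + 6*o + 8) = (o + 4)^2*(o + 2)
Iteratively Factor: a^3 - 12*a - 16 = (a + 2)*(a^2 - 2*a - 8) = (a - 4)*(a + 2)*(a + 2)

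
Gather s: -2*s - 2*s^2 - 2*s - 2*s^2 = -4*s^2 - 4*s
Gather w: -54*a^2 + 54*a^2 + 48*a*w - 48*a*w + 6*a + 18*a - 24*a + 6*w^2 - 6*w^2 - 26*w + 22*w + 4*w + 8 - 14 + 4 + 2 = 0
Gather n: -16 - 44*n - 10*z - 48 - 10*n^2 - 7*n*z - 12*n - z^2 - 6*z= -10*n^2 + n*(-7*z - 56) - z^2 - 16*z - 64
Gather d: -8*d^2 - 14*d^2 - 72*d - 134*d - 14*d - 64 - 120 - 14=-22*d^2 - 220*d - 198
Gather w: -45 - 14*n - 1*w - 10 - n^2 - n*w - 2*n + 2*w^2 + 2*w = -n^2 - 16*n + 2*w^2 + w*(1 - n) - 55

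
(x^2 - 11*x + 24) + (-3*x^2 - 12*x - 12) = -2*x^2 - 23*x + 12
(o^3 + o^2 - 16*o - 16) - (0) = o^3 + o^2 - 16*o - 16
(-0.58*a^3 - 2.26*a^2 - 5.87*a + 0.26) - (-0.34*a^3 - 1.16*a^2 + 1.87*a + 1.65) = -0.24*a^3 - 1.1*a^2 - 7.74*a - 1.39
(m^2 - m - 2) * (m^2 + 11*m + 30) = m^4 + 10*m^3 + 17*m^2 - 52*m - 60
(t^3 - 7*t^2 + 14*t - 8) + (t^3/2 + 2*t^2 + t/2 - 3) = 3*t^3/2 - 5*t^2 + 29*t/2 - 11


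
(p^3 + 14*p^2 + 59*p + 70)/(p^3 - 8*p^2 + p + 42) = (p^2 + 12*p + 35)/(p^2 - 10*p + 21)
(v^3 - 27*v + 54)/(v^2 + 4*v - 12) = (v^2 - 6*v + 9)/(v - 2)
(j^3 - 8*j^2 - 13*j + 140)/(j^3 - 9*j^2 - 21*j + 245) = (j^2 - j - 20)/(j^2 - 2*j - 35)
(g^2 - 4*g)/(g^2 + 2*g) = (g - 4)/(g + 2)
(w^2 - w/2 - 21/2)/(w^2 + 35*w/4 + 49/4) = 2*(2*w^2 - w - 21)/(4*w^2 + 35*w + 49)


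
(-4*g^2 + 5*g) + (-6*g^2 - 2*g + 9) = -10*g^2 + 3*g + 9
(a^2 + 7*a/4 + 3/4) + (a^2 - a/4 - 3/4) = 2*a^2 + 3*a/2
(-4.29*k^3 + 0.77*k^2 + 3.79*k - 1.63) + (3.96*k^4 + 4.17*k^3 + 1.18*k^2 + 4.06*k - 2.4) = 3.96*k^4 - 0.12*k^3 + 1.95*k^2 + 7.85*k - 4.03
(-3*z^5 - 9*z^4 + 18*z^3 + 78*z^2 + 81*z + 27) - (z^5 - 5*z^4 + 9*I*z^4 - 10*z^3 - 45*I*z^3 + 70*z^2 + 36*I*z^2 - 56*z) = -4*z^5 - 4*z^4 - 9*I*z^4 + 28*z^3 + 45*I*z^3 + 8*z^2 - 36*I*z^2 + 137*z + 27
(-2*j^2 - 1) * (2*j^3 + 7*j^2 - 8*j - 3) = -4*j^5 - 14*j^4 + 14*j^3 - j^2 + 8*j + 3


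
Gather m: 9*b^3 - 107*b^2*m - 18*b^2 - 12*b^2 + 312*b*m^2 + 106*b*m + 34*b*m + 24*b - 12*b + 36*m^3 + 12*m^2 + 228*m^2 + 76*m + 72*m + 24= 9*b^3 - 30*b^2 + 12*b + 36*m^3 + m^2*(312*b + 240) + m*(-107*b^2 + 140*b + 148) + 24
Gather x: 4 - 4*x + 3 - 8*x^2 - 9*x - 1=-8*x^2 - 13*x + 6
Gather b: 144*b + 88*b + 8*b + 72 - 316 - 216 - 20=240*b - 480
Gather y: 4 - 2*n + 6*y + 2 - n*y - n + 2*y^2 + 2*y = -3*n + 2*y^2 + y*(8 - n) + 6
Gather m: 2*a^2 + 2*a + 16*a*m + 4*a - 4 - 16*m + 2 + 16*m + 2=2*a^2 + 16*a*m + 6*a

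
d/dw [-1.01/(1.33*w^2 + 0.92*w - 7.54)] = (2.6866*w + 0.9292)/(1.33*w^2 + 0.92*w - 7.54)^2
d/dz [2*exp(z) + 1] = 2*exp(z)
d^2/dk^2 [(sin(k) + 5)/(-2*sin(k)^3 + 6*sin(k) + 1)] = (56*sin(k)^7 + 180*sin(k)^6 - 240*sin(k)^5 - 746*sin(k)^4 + 150*sin(k)^3 + 570*sin(k)^2 + 72*sin(k)*cos(k)^6 + 17*sin(k) + 360*cos(k)^6 - 12)/(-2*sin(k)^3 + 6*sin(k) + 1)^3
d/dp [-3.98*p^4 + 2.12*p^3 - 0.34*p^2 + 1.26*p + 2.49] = -15.92*p^3 + 6.36*p^2 - 0.68*p + 1.26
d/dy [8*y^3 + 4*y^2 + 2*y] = 24*y^2 + 8*y + 2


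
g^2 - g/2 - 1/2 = (g - 1)*(g + 1/2)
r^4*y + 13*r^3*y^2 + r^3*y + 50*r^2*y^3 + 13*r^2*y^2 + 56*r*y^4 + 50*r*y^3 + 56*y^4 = (r + 2*y)*(r + 4*y)*(r + 7*y)*(r*y + y)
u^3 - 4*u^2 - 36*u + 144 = (u - 6)*(u - 4)*(u + 6)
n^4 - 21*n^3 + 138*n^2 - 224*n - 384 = (n - 8)^2*(n - 6)*(n + 1)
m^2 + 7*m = m*(m + 7)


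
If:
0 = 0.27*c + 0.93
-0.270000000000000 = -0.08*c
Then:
No Solution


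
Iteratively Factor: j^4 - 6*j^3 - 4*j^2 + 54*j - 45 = (j - 3)*(j^3 - 3*j^2 - 13*j + 15) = (j - 3)*(j - 1)*(j^2 - 2*j - 15) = (j - 5)*(j - 3)*(j - 1)*(j + 3)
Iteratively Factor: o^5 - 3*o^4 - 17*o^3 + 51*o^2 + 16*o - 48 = (o - 4)*(o^4 + o^3 - 13*o^2 - o + 12) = (o - 4)*(o - 1)*(o^3 + 2*o^2 - 11*o - 12) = (o - 4)*(o - 1)*(o + 1)*(o^2 + o - 12) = (o - 4)*(o - 1)*(o + 1)*(o + 4)*(o - 3)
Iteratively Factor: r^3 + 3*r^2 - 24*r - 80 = (r - 5)*(r^2 + 8*r + 16) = (r - 5)*(r + 4)*(r + 4)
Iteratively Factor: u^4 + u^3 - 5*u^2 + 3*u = (u)*(u^3 + u^2 - 5*u + 3) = u*(u + 3)*(u^2 - 2*u + 1) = u*(u - 1)*(u + 3)*(u - 1)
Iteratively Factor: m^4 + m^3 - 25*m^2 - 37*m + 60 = (m - 5)*(m^3 + 6*m^2 + 5*m - 12) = (m - 5)*(m + 3)*(m^2 + 3*m - 4) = (m - 5)*(m + 3)*(m + 4)*(m - 1)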